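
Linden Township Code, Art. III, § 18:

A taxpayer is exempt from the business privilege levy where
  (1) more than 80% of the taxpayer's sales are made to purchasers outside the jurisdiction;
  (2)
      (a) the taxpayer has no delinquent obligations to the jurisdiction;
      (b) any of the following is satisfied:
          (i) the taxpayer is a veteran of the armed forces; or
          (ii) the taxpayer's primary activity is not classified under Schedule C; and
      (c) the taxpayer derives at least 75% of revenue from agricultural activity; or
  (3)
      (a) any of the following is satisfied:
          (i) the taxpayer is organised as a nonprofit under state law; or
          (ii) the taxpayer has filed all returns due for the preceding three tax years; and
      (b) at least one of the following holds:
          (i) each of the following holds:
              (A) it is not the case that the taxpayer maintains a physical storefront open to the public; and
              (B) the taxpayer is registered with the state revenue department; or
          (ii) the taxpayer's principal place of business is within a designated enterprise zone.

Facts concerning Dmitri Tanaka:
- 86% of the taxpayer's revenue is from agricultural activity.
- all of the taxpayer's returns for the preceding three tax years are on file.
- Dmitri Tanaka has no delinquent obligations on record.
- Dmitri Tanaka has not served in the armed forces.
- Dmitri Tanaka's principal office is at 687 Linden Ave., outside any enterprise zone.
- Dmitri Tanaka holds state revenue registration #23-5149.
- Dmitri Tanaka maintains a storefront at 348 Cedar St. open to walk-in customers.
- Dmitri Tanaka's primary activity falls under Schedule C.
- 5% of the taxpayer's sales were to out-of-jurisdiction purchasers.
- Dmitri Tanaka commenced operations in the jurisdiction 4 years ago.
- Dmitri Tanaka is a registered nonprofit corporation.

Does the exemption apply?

(1) >80% out-of-jur. sales — not met.
(a) no delinquency — holds.
(i) veteran — fails.
(ii) not (Schedule C activity) — not satisfied.
So (b) is not satisfied (F OR F).
(c) ≥75% agricultural — met.
(2) = T AND F AND T = false.
(i) nonprofit — met.
(ii) returns current — holds.
(a) = T OR T = true.
(A) not (has storefront) — not satisfied.
(B) state-registered — met.
(i): F AND T → false.
(ii) in enterprise zone — fails.
(b): F OR F → false.
So (3) is not satisfied (T AND F).
Overall: F OR F OR F → false.

No — not exempt.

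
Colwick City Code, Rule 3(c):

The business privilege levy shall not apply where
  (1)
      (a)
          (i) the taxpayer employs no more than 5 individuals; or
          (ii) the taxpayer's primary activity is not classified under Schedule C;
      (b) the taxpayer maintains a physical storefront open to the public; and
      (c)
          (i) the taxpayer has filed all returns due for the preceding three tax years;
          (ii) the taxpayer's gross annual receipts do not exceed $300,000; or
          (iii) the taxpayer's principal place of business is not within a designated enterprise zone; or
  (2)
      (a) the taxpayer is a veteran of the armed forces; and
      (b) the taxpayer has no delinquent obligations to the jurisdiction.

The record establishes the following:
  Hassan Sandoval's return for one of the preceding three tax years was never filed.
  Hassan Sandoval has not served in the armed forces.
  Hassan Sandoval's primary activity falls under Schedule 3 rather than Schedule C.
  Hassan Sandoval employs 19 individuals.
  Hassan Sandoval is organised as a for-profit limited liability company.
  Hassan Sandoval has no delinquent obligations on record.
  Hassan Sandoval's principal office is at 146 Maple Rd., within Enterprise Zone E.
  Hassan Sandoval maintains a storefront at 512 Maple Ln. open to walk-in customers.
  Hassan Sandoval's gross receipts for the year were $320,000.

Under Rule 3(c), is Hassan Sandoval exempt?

(i) ≤ 5 employees — not satisfied.
(ii) not (Schedule C activity) — satisfied.
(a) = F OR T = true.
(b) has storefront — satisfied.
(i) returns current — fails.
(ii) receipts ≤ $300,000 — not satisfied.
(iii) not (in enterprise zone) — not satisfied.
(c) = F OR F OR F = false.
(1): T AND T AND F → false.
(a) veteran — fails.
(b) no delinquency — satisfied.
(2): F AND T → false.
Overall = F OR F = false.

No — not exempt.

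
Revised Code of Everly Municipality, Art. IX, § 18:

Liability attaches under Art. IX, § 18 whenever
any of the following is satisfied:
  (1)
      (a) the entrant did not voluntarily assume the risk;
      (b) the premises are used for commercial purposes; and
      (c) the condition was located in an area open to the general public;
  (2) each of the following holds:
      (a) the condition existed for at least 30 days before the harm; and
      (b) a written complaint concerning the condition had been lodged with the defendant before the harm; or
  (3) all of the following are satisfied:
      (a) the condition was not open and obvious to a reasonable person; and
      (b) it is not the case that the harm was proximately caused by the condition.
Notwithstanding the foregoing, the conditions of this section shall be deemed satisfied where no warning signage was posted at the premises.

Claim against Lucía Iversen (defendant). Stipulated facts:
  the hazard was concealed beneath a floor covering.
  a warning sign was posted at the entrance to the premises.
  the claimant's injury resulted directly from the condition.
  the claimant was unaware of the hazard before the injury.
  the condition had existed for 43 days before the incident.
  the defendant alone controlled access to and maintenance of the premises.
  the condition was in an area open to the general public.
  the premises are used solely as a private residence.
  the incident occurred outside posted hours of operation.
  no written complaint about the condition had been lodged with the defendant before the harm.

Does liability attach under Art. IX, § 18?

(a) no assumed risk — met.
(b) commercial use — not met.
(c) public area — satisfied.
(1): T AND F AND T → false.
(a) condition ≥30 days old — holds.
(b) complaint lodged — not met.
(2): T AND F → false.
(a) not open/obvious — met.
(b) not (proximate cause) — not satisfied.
(3): T AND F → false.
Overall: F OR F OR F → false.
Exception (no signage posted) — not satisfied.
Result: main false OR exception false → false.

No — not liable.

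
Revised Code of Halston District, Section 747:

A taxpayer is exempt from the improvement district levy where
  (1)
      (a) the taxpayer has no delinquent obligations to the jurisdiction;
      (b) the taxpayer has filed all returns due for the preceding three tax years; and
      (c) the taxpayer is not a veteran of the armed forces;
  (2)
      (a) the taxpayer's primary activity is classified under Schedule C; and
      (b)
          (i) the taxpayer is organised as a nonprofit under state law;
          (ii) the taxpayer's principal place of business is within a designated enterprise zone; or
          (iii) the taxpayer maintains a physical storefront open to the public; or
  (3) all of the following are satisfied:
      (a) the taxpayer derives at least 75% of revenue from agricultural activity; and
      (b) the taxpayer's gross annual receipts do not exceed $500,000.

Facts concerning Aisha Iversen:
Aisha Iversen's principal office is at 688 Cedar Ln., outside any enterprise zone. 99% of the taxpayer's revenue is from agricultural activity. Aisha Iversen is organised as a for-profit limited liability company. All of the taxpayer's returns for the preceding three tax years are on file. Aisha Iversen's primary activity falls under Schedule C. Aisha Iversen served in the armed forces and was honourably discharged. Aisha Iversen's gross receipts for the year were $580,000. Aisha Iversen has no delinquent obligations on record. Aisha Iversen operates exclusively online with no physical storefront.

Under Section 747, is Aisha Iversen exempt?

No — not exempt.

(a) no delinquency — met.
(b) returns current — holds.
(c) not (veteran) — not satisfied.
(1) = T AND T AND F = false.
(a) Schedule C activity — holds.
(i) nonprofit — not met.
(ii) in enterprise zone — not satisfied.
(iii) has storefront — not met.
(b): F OR F OR F → false.
(2) = T AND F = false.
(a) ≥75% agricultural — holds.
(b) receipts ≤ $500,000 — fails.
(3): T AND F → false.
Overall: F OR F OR F → false.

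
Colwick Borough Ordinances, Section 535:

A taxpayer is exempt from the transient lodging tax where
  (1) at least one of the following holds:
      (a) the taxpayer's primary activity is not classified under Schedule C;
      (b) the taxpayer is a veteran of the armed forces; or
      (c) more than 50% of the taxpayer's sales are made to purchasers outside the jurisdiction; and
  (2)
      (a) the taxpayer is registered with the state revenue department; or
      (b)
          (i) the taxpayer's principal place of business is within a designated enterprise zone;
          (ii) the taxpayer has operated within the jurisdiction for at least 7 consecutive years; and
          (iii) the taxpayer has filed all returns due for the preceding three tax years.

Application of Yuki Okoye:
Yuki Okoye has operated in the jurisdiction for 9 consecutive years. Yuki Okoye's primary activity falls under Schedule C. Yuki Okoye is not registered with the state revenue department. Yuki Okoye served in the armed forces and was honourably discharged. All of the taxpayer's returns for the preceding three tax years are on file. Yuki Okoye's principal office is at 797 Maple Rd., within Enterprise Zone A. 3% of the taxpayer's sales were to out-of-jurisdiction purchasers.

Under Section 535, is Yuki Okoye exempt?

(a) not (Schedule C activity) — not met.
(b) veteran — holds.
(c) >50% out-of-jur. sales — not met.
(1) = F OR T OR F = true.
(a) state-registered — not met.
(i) in enterprise zone — satisfied.
(ii) ≥ 7 yrs in jurisdiction — met.
(iii) returns current — satisfied.
(b) = T AND T AND T = true.
So (2) is satisfied (F OR T).
Overall: T AND T → true.

Yes — exempt.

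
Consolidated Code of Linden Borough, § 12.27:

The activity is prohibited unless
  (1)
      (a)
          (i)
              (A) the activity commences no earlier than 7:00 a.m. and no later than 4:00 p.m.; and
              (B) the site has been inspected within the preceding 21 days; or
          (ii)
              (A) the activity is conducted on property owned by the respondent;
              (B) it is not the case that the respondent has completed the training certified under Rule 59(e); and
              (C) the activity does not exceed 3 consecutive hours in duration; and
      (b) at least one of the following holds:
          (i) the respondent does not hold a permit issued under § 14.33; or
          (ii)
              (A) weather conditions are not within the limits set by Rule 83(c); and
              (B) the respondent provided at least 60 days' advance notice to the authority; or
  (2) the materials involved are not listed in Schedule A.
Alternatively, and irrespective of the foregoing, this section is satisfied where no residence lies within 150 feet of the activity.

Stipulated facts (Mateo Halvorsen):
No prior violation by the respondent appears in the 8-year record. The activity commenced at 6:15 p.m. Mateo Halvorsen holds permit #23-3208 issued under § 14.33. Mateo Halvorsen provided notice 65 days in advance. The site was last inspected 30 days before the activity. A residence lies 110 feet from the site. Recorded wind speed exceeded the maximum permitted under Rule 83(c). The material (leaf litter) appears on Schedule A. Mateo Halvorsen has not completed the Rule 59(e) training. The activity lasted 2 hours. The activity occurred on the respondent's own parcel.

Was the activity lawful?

Yes — lawful.

(A) start within hours — not met.
(B) site inspected — not satisfied.
(i) = F AND F = false.
(A) own property — satisfied.
(B) not (training certified) — holds.
(C) ≤ 3 hrs duration — met.
(ii): T AND T AND T → true.
So (a) is satisfied (F OR T).
(i) not (holds permit) — not met.
(A) not (weather ok) — holds.
(B) ≥60 days' notice — met.
(ii) = T AND T = true.
(b): F OR T → true.
(1): T AND T → true.
(2) not (Schedule A material) — not met.
So Overall is satisfied (T OR F).
Exception (no residence in 150 ft) — not satisfied.
Result: main true OR exception false → true.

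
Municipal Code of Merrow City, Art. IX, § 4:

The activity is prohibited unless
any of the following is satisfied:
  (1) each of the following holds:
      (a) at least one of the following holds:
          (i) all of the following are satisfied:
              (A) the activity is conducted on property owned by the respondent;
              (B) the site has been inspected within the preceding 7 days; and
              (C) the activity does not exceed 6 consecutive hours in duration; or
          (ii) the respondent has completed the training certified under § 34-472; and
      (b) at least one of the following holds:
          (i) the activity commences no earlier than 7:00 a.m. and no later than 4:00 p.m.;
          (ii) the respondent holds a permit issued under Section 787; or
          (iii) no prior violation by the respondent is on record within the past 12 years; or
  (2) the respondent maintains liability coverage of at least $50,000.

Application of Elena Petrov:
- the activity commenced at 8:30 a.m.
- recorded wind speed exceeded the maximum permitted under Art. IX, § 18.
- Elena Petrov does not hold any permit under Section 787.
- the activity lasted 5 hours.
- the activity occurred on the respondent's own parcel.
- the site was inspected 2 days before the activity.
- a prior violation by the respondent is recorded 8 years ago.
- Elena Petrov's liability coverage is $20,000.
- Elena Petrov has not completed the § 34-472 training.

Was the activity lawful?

Yes — lawful.

(A) own property — satisfied.
(B) site inspected — satisfied.
(C) ≤ 6 hrs duration — holds.
(i): T AND T AND T → true.
(ii) training certified — fails.
So (a) is satisfied (T OR F).
(i) start within hours — satisfied.
(ii) holds permit — not satisfied.
(iii) no prior violation — fails.
(b): T OR F OR F → true.
(1): T AND T → true.
(2) coverage ≥ $50,000 — not met.
So Overall is satisfied (T OR F).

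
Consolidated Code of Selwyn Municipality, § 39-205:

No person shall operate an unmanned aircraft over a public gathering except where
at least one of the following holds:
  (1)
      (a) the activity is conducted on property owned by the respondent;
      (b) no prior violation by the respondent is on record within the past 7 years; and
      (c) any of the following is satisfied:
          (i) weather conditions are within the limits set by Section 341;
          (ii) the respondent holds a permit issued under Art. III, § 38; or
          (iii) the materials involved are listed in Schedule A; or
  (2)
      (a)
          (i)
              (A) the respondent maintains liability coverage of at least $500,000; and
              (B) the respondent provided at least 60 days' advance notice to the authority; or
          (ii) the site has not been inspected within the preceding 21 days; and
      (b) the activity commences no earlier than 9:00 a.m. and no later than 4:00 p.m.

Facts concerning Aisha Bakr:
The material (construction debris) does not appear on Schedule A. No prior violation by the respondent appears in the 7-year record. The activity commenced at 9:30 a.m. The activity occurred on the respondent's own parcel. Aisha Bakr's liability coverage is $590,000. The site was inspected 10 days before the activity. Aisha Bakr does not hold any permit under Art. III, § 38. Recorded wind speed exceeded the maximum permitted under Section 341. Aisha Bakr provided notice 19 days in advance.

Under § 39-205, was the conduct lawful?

No — unlawful.

(a) own property — holds.
(b) no prior violation — met.
(i) weather ok — not met.
(ii) holds permit — fails.
(iii) Schedule A material — not satisfied.
So (c) is not satisfied (F OR F OR F).
So (1) is not satisfied (T AND T AND F).
(A) coverage ≥ $500,000 — holds.
(B) ≥60 days' notice — fails.
(i) = T AND F = false.
(ii) not (site inspected) — not met.
So (a) is not satisfied (F OR F).
(b) start within hours — holds.
(2) = F AND T = false.
Overall: F OR F → false.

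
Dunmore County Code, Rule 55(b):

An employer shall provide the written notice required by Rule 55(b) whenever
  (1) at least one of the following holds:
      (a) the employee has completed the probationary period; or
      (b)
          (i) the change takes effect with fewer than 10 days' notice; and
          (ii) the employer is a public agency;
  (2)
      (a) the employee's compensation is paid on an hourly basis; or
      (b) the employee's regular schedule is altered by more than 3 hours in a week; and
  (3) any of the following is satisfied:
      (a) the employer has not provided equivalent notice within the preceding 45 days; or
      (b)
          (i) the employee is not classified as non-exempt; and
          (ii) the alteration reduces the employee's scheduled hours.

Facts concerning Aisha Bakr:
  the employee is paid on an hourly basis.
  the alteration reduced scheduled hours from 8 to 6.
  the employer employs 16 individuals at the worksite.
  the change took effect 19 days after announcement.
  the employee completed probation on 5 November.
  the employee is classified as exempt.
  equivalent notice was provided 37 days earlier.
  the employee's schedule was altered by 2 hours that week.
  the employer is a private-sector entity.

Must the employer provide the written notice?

Yes — required.

(a) past probation — holds.
(i) < 10 days' notice — not met.
(ii) public agency — not met.
So (b) is not satisfied (F AND F).
So (1) is satisfied (T OR F).
(a) hourly-paid — satisfied.
(b) schedule shift > 3h — not satisfied.
(2) = T OR F = true.
(a) no recent notice — not met.
(i) not (non-exempt) — satisfied.
(ii) hours reduced — satisfied.
(b) = T AND T = true.
So (3) is satisfied (F OR T).
Overall: T AND T AND T → true.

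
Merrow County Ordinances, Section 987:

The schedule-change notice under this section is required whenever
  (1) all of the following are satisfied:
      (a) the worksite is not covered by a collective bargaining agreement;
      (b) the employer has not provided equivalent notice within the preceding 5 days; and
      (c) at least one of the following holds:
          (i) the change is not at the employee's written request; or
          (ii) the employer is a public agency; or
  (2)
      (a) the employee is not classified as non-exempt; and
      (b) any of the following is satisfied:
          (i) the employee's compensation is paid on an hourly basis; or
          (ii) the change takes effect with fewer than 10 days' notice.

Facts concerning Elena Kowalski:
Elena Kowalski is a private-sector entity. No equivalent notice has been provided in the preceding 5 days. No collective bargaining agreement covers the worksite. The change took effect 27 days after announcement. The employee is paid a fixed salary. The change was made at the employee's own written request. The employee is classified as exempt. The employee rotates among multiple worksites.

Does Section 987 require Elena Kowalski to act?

(a) no CBA — holds.
(b) no recent notice — satisfied.
(i) not employee-requested — fails.
(ii) public agency — fails.
(c): F OR F → false.
(1): T AND T AND F → false.
(a) not (non-exempt) — holds.
(i) hourly-paid — not satisfied.
(ii) < 10 days' notice — not satisfied.
So (b) is not satisfied (F OR F).
(2) = T AND F = false.
Overall = F OR F = false.

No — not required.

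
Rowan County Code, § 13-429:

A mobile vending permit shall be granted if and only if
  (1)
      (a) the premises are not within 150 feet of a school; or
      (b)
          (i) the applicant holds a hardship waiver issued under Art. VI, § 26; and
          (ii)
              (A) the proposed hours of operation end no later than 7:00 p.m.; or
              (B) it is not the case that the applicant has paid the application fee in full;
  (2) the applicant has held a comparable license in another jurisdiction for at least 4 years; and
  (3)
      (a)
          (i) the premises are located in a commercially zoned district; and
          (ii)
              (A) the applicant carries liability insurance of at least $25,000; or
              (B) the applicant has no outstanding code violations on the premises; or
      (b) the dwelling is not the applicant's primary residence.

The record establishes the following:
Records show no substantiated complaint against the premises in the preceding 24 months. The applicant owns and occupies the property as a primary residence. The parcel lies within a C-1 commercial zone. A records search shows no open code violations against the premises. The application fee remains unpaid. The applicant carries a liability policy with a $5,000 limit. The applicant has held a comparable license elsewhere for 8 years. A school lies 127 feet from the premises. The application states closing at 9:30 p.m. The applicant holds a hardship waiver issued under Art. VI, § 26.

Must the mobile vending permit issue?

(a) ≥150 ft from school — not met.
(i) hardship waiver — satisfied.
(A) closes by 7 p.m. — not met.
(B) not (fee paid) — met.
So (ii) is satisfied (F OR T).
(b): T AND T → true.
So (1) is satisfied (F OR T).
(2) prior license ≥ 4 yr — met.
(i) commercially zoned — satisfied.
(A) insurance ≥ $25,000 — not met.
(B) no code violations — holds.
(ii) = F OR T = true.
So (a) is satisfied (T AND T).
(b) not (primary residence) — fails.
So (3) is satisfied (T OR F).
So Overall is satisfied (T AND T AND T).

Yes — granted.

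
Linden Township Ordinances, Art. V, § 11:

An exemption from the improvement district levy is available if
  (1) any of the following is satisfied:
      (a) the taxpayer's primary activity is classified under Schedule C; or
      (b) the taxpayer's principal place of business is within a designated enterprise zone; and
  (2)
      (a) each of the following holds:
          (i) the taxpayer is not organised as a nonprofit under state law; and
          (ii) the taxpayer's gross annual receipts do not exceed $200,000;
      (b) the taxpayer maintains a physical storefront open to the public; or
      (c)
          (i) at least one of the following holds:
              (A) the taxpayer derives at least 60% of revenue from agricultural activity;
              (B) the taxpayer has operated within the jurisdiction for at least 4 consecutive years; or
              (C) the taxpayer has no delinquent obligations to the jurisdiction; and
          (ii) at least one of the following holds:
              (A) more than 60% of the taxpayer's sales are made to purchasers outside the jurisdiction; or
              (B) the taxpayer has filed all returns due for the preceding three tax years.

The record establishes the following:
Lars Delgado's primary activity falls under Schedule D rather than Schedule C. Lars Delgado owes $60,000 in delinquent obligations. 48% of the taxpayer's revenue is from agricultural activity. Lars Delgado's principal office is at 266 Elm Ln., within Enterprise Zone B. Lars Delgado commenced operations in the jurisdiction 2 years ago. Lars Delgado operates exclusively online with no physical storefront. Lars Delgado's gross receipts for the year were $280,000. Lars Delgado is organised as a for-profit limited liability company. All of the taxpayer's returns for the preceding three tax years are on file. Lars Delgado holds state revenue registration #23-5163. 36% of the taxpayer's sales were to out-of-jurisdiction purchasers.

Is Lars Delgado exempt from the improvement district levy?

(a) Schedule C activity — not satisfied.
(b) in enterprise zone — holds.
(1) = F OR T = true.
(i) not (nonprofit) — met.
(ii) receipts ≤ $200,000 — not satisfied.
(a) = T AND F = false.
(b) has storefront — not met.
(A) ≥60% agricultural — not satisfied.
(B) ≥ 4 yrs in jurisdiction — fails.
(C) no delinquency — not satisfied.
So (i) is not satisfied (F OR F OR F).
(A) >60% out-of-jur. sales — fails.
(B) returns current — satisfied.
So (ii) is satisfied (F OR T).
So (c) is not satisfied (F AND T).
(2): F OR F OR F → false.
Overall: T AND F → false.

No — not exempt.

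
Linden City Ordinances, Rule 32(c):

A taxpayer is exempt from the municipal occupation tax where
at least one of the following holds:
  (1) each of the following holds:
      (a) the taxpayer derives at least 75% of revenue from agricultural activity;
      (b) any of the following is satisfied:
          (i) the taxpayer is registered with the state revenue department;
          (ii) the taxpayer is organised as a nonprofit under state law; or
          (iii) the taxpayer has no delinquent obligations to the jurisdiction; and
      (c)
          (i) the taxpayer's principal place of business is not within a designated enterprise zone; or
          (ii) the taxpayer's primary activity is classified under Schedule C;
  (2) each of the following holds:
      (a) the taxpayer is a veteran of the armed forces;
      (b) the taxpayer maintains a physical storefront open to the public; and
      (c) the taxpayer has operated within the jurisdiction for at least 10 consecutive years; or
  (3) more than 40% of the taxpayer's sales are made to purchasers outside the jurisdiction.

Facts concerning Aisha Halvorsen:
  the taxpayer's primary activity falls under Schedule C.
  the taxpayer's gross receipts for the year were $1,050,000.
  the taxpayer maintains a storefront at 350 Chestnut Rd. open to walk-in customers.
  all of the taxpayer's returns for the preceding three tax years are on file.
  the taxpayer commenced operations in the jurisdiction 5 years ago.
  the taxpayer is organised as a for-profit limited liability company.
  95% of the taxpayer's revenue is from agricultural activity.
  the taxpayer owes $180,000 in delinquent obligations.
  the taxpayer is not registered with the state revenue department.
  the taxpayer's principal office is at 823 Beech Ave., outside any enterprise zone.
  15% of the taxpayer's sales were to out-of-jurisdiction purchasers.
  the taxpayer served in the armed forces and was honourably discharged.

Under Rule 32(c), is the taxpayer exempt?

(a) ≥75% agricultural — satisfied.
(i) state-registered — fails.
(ii) nonprofit — fails.
(iii) no delinquency — fails.
(b): F OR F OR F → false.
(i) not (in enterprise zone) — satisfied.
(ii) Schedule C activity — holds.
(c): T OR T → true.
So (1) is not satisfied (T AND F AND T).
(a) veteran — met.
(b) has storefront — satisfied.
(c) ≥ 10 yrs in jurisdiction — fails.
(2): T AND T AND F → false.
(3) >40% out-of-jur. sales — not met.
Overall = F OR F OR F = false.

No — not exempt.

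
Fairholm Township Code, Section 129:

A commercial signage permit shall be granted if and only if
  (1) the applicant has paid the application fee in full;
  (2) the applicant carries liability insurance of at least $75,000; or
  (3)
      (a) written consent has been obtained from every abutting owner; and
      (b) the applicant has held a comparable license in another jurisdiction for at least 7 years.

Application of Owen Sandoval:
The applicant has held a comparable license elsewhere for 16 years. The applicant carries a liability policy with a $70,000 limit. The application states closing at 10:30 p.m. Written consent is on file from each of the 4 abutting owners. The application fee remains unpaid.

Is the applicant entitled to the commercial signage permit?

Yes — granted.

(1) fee paid — not satisfied.
(2) insurance ≥ $75,000 — not satisfied.
(a) all abutters consent — holds.
(b) prior license ≥ 7 yr — met.
So (3) is satisfied (T AND T).
So Overall is satisfied (F OR F OR T).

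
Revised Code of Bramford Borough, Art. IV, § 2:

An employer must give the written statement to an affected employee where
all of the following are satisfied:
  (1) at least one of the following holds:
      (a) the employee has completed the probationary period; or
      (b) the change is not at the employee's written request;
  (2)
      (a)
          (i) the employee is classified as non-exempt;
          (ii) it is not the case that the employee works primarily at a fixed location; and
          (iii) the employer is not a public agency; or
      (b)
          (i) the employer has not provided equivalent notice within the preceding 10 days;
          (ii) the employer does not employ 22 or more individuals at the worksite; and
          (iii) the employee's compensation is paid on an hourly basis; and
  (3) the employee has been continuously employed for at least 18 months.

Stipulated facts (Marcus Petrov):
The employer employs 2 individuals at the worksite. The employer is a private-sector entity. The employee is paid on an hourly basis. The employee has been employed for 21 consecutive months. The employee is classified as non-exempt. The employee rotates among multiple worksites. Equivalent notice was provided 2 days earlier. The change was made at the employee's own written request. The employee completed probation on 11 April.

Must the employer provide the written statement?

(a) past probation — met.
(b) not employee-requested — fails.
So (1) is satisfied (T OR F).
(i) non-exempt — met.
(ii) not (fixed location) — met.
(iii) not (public agency) — holds.
So (a) is satisfied (T AND T AND T).
(i) no recent notice — fails.
(ii) not (≥ 22 at site) — holds.
(iii) hourly-paid — met.
So (b) is not satisfied (F AND T AND T).
(2): T OR F → true.
(3) tenure ≥ 18 mo. — satisfied.
Overall: T AND T AND T → true.

Yes — required.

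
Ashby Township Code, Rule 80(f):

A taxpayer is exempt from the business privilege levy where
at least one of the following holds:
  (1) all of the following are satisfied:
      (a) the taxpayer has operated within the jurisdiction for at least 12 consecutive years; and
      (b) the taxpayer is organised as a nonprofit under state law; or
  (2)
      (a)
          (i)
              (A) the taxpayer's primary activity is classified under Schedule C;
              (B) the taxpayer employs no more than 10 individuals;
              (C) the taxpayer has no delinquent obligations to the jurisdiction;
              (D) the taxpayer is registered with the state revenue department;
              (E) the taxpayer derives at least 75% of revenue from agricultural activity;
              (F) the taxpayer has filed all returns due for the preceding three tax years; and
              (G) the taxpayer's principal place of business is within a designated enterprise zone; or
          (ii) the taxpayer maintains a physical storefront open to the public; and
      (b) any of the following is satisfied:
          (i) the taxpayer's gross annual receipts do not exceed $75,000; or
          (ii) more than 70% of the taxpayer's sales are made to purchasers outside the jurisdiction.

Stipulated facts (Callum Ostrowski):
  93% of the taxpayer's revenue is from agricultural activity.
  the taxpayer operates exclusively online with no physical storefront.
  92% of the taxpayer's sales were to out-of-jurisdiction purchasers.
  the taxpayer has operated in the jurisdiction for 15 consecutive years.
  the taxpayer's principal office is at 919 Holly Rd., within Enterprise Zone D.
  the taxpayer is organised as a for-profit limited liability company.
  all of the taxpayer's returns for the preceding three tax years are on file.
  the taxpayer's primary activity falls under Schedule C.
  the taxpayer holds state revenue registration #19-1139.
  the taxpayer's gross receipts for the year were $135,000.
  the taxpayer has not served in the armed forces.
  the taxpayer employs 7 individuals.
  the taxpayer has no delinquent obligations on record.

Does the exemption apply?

(a) ≥ 12 yrs in jurisdiction — met.
(b) nonprofit — not met.
(1) = T AND F = false.
(A) Schedule C activity — satisfied.
(B) ≤ 10 employees — holds.
(C) no delinquency — holds.
(D) state-registered — holds.
(E) ≥75% agricultural — met.
(F) returns current — satisfied.
(G) in enterprise zone — holds.
So (i) is satisfied (T AND T AND T AND T AND T AND T AND T).
(ii) has storefront — not met.
(a) = T OR F = true.
(i) receipts ≤ $75,000 — not met.
(ii) >70% out-of-jur. sales — satisfied.
So (b) is satisfied (F OR T).
So (2) is satisfied (T AND T).
Overall: F OR T → true.

Yes — exempt.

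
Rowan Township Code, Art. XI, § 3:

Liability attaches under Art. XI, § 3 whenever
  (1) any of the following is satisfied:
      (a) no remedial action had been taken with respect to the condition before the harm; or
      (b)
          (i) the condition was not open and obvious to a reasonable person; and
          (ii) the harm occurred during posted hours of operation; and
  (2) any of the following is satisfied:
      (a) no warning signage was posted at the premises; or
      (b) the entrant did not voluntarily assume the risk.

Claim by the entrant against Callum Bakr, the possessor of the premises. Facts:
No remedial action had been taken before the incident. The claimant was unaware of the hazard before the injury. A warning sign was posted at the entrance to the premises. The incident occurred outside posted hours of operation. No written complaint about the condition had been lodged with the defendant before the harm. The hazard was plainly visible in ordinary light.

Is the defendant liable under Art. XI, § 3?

(a) no remedial action — holds.
(i) not open/obvious — not met.
(ii) during posted hours — not satisfied.
So (b) is not satisfied (F AND F).
(1) = T OR F = true.
(a) no signage posted — not met.
(b) no assumed risk — met.
So (2) is satisfied (F OR T).
Overall = T AND T = true.

Yes — liable.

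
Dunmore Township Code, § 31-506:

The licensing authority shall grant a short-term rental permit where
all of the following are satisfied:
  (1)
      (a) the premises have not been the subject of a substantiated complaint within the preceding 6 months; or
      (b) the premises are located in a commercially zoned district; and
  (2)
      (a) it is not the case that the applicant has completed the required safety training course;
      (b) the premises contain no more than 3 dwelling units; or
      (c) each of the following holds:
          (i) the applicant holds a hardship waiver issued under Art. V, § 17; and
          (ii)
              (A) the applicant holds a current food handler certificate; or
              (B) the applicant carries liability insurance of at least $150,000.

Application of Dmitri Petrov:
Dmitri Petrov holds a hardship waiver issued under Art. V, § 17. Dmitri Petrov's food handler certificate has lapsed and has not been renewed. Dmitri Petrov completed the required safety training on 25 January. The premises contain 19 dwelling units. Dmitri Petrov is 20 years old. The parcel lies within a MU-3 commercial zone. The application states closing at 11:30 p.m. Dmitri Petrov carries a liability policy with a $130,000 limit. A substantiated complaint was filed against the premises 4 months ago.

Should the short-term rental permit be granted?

(a) no complaint in 6 mo. — not met.
(b) commercially zoned — met.
So (1) is satisfied (F OR T).
(a) not (safety training) — fails.
(b) ≤ 3 units — fails.
(i) hardship waiver — satisfied.
(A) food handler cert. — fails.
(B) insurance ≥ $150,000 — not met.
(ii): F OR F → false.
(c): T AND F → false.
(2): F OR F OR F → false.
So Overall is not satisfied (T AND F).

No — denied.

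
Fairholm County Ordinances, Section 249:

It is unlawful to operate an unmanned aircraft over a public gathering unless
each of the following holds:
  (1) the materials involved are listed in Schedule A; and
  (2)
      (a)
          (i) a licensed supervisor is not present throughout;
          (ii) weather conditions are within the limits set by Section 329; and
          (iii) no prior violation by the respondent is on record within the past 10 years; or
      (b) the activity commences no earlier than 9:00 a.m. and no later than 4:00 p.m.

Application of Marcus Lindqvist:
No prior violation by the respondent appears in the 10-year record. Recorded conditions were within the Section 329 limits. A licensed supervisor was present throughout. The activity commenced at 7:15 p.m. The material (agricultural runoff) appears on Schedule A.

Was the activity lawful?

(1) Schedule A material — satisfied.
(i) not (supervisor present) — not satisfied.
(ii) weather ok — met.
(iii) no prior violation — holds.
(a): F AND T AND T → false.
(b) start within hours — not met.
So (2) is not satisfied (F OR F).
Overall: T AND F → false.

No — unlawful.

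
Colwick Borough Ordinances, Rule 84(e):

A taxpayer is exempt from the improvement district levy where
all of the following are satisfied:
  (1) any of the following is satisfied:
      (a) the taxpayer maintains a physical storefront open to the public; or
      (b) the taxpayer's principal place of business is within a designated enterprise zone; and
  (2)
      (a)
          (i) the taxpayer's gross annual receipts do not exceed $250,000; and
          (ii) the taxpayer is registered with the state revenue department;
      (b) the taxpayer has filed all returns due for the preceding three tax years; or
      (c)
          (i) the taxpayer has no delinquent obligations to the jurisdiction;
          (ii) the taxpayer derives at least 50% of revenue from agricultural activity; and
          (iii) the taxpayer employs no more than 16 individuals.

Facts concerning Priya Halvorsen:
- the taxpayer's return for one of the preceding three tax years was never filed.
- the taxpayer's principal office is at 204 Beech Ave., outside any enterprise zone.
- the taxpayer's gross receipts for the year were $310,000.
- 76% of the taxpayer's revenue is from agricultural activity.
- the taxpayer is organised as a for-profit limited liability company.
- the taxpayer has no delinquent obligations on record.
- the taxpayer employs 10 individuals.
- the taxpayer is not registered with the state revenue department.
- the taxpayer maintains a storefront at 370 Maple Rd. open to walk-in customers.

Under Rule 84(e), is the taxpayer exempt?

Yes — exempt.

(a) has storefront — satisfied.
(b) in enterprise zone — fails.
(1): T OR F → true.
(i) receipts ≤ $250,000 — not met.
(ii) state-registered — fails.
So (a) is not satisfied (F AND F).
(b) returns current — not met.
(i) no delinquency — met.
(ii) ≥50% agricultural — satisfied.
(iii) ≤ 16 employees — satisfied.
(c): T AND T AND T → true.
So (2) is satisfied (F OR F OR T).
Overall = T AND T = true.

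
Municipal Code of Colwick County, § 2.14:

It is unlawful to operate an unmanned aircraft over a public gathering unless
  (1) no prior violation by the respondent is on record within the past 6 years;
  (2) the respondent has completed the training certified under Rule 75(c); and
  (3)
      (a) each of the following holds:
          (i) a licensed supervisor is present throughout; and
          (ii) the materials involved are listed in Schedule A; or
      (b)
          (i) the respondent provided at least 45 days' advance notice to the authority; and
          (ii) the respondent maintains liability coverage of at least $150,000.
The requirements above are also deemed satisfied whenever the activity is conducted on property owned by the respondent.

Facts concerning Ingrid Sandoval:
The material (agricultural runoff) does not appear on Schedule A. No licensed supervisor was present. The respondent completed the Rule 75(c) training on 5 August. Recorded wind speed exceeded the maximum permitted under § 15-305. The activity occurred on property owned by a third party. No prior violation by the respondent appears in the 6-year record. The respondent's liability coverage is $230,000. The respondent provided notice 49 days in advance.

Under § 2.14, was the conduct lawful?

Yes — lawful.

(1) no prior violation — met.
(2) training certified — satisfied.
(i) supervisor present — not satisfied.
(ii) Schedule A material — not satisfied.
(a) = F AND F = false.
(i) ≥45 days' notice — met.
(ii) coverage ≥ $150,000 — satisfied.
(b): T AND T → true.
(3): F OR T → true.
Overall = T AND T AND T = true.
Exception (own property) — not satisfied.
Result: main true OR exception false → true.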